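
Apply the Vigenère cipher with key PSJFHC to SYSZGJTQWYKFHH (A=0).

Repeat the key across the message: PSJFHCPSJFHCPS
S(18)+P(15): 33≡7 → H
Y(24)+S(18): 42≡16 → Q
S(18)+J(9): 27≡1 → B
Z(25)+F(5): 30≡4 → E
G(6)+H(7): 13 → N
J(9)+C(2): 11 → L
T(19)+P(15): 34≡8 → I
Q(16)+S(18): 34≡8 → I
W(22)+J(9): 31≡5 → F
Y(24)+F(5): 29≡3 → D
K(10)+H(7): 17 → R
F(5)+C(2): 7 → H
H(7)+P(15): 22 → W
H(7)+S(18): 25 → Z

HQBENLIIFDRHWZ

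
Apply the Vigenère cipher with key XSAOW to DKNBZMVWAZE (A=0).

ACNPVJNWOVB

Repeat the key across the message: XSAOWXSAOWX
D(3)+X(23): 26≡0 → A
K(10)+S(18): 28≡2 → C
N(13)+A(0): 13 → N
B(1)+O(14): 15 → P
Z(25)+W(22): 47≡21 → V
M(12)+X(23): 35≡9 → J
V(21)+S(18): 39≡13 → N
W(22)+A(0): 22 → W
A(0)+O(14): 14 → O
Z(25)+W(22): 47≡21 → V
E(4)+X(23): 27≡1 → B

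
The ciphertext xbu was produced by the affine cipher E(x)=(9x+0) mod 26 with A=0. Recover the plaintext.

The inverse of 9 mod 26 is 3, since 9·3=27≡1. Apply D(y)=3·(y−0) mod 26:
x(23): 3·(23−0)=69≡17 → r
b(1): 3·(1−0)=3 → d
u(20): 3·(20−0)=60≡8 → i

rdi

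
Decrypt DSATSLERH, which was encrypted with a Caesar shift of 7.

D(3): 3−7=-4≡22 → W
S(18): 18−7=11 → L
A(0): 0−7=-7≡19 → T
T(19): 19−7=12 → M
S(18): 18−7=11 → L
L(11): 11−7=4 → E
E(4): 4−7=-3≡23 → X
R(17): 17−7=10 → K
H(7): 7−7=0 → A

WLTMLEXKA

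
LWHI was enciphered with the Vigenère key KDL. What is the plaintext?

BTWY

Repeat the key across the ciphertext: KDLK
L(11)−K(10): 1 → B
W(22)−D(3): 19 → T
H(7)−L(11): -4≡22 → W
I(8)−K(10): -2≡24 → Y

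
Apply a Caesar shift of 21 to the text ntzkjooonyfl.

ioufejjjitag

n(13): 13+21=34≡8 → i
t(19): 19+21=40≡14 → o
z(25): 25+21=46≡20 → u
k(10): 10+21=31≡5 → f
j(9): 9+21=30≡4 → e
o(14): 14+21=35≡9 → j
o(14): 14+21=35≡9 → j
o(14): 14+21=35≡9 → j
n(13): 13+21=34≡8 → i
y(24): 24+21=45≡19 → t
f(5): 5+21=26≡0 → a
l(11): 11+21=32≡6 → g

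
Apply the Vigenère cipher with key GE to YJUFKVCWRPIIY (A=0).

Repeat the key across the message: GEGEGEGEGEGEG
Y(24)+G(6): 30≡4 → E
J(9)+E(4): 13 → N
U(20)+G(6): 26≡0 → A
F(5)+E(4): 9 → J
K(10)+G(6): 16 → Q
V(21)+E(4): 25 → Z
C(2)+G(6): 8 → I
W(22)+E(4): 26≡0 → A
R(17)+G(6): 23 → X
P(15)+E(4): 19 → T
I(8)+G(6): 14 → O
I(8)+E(4): 12 → M
Y(24)+G(6): 30≡4 → E

ENAJQZIAXTOME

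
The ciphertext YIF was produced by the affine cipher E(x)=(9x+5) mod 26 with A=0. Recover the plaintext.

FJA

The inverse of 9 mod 26 is 3, since 9·3=27≡1. Apply D(y)=3·(y−5) mod 26:
Y(24): 3·(24−5)=57≡5 → F
I(8): 3·(8−5)=9 → J
F(5): 3·(5−5)=0 → A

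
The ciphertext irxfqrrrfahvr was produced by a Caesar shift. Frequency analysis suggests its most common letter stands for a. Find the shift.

The most frequent ciphertext letter is r (appears 5 times).
r is position 17; a is position 0.
Shift = 17.

17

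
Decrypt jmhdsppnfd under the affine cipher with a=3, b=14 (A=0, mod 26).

hipfkjjrxf

The inverse of 3 mod 26 is 9, since 3·9=27≡1. Apply D(y)=9·(y−14) mod 26:
j(9): 9·(9−14)=-45≡7 → h
m(12): 9·(12−14)=-18≡8 → i
h(7): 9·(7−14)=-63≡15 → p
d(3): 9·(3−14)=-99≡5 → f
s(18): 9·(18−14)=36≡10 → k
p(15): 9·(15−14)=9 → j
p(15): 9·(15−14)=9 → j
n(13): 9·(13−14)=-9≡17 → r
f(5): 9·(5−14)=-81≡23 → x
d(3): 9·(3−14)=-99≡5 → f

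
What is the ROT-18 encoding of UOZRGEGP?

MGRJYWYH

U(20): 20+18=38≡12 → M
O(14): 14+18=32≡6 → G
Z(25): 25+18=43≡17 → R
R(17): 17+18=35≡9 → J
G(6): 6+18=24 → Y
E(4): 4+18=22 → W
G(6): 6+18=24 → Y
P(15): 15+18=33≡7 → H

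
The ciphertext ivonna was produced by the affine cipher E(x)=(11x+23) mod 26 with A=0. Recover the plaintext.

bolssf

The inverse of 11 mod 26 is 19, since 11·19=209≡1. Apply D(y)=19·(y−23) mod 26:
i(8): 19·(8−23)=-285≡1 → b
v(21): 19·(21−23)=-38≡14 → o
o(14): 19·(14−23)=-171≡11 → l
n(13): 19·(13−23)=-190≡18 → s
n(13): 19·(13−23)=-190≡18 → s
a(0): 19·(0−23)=-437≡5 → f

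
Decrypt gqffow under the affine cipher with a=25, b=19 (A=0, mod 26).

ndoofx

The inverse of 25 mod 26 is 25, since 25·25=625≡1. Apply D(y)=25·(y−19) mod 26:
g(6): 25·(6−19)=-325≡13 → n
q(16): 25·(16−19)=-75≡3 → d
f(5): 25·(5−19)=-350≡14 → o
f(5): 25·(5−19)=-350≡14 → o
o(14): 25·(14−19)=-125≡5 → f
w(22): 25·(22−19)=75≡23 → x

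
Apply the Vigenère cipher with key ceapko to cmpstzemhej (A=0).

eqphdngqhtt

Repeat the key across the message: ceapkoceapk
c(2)+c(2): 4 → e
m(12)+e(4): 16 → q
p(15)+a(0): 15 → p
s(18)+p(15): 33≡7 → h
t(19)+k(10): 29≡3 → d
z(25)+o(14): 39≡13 → n
e(4)+c(2): 6 → g
m(12)+e(4): 16 → q
h(7)+a(0): 7 → h
e(4)+p(15): 19 → t
j(9)+k(10): 19 → t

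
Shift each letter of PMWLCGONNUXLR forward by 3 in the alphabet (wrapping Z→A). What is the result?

SPZOFJRQQXAOU

P(15): 15+3=18 → S
M(12): 12+3=15 → P
W(22): 22+3=25 → Z
L(11): 11+3=14 → O
C(2): 2+3=5 → F
G(6): 6+3=9 → J
O(14): 14+3=17 → R
N(13): 13+3=16 → Q
N(13): 13+3=16 → Q
U(20): 20+3=23 → X
X(23): 23+3=26≡0 → A
L(11): 11+3=14 → O
R(17): 17+3=20 → U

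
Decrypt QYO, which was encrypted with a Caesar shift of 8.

IQG

Q(16): 16−8=8 → I
Y(24): 24−8=16 → Q
O(14): 14−8=6 → G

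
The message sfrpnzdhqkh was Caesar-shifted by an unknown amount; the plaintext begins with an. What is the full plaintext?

anzxvhlpysp

From the crib: s(18)−a(0)=18, so the shift is 18.
Subtract 18 from each ciphertext letter:
s(18): 18−18=0 → a
f(5): 5−18=-13≡13 → n
r(17): 17−18=-1≡25 → z
p(15): 15−18=-3≡23 → x
n(13): 13−18=-5≡21 → v
z(25): 25−18=7 → h
d(3): 3−18=-15≡11 → l
h(7): 7−18=-11≡15 → p
q(16): 16−18=-2≡24 → y
k(10): 10−18=-8≡18 → s
h(7): 7−18=-11≡15 → p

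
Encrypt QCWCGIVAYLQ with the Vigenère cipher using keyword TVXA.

Repeat the key across the message: TVXATVXATVX
Q(16)+T(19): 35≡9 → J
C(2)+V(21): 23 → X
W(22)+X(23): 45≡19 → T
C(2)+A(0): 2 → C
G(6)+T(19): 25 → Z
I(8)+V(21): 29≡3 → D
V(21)+X(23): 44≡18 → S
A(0)+A(0): 0 → A
Y(24)+T(19): 43≡17 → R
L(11)+V(21): 32≡6 → G
Q(16)+X(23): 39≡13 → N

JXTCZDSARGN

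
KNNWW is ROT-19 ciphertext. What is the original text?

K(10): 10−19=-9≡17 → R
N(13): 13−19=-6≡20 → U
N(13): 13−19=-6≡20 → U
W(22): 22−19=3 → D
W(22): 22−19=3 → D

RUUDD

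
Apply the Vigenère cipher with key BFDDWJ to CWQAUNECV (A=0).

DBTDQWFHY

Repeat the key across the message: BFDDWJBFD
C(2)+B(1): 3 → D
W(22)+F(5): 27≡1 → B
Q(16)+D(3): 19 → T
A(0)+D(3): 3 → D
U(20)+W(22): 42≡16 → Q
N(13)+J(9): 22 → W
E(4)+B(1): 5 → F
C(2)+F(5): 7 → H
V(21)+D(3): 24 → Y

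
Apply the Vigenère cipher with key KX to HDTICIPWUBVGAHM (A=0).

Repeat the key across the message: KXKXKXKXKXKXKXK
H(7)+K(10): 17 → R
D(3)+X(23): 26≡0 → A
T(19)+K(10): 29≡3 → D
I(8)+X(23): 31≡5 → F
C(2)+K(10): 12 → M
I(8)+X(23): 31≡5 → F
P(15)+K(10): 25 → Z
W(22)+X(23): 45≡19 → T
U(20)+K(10): 30≡4 → E
B(1)+X(23): 24 → Y
V(21)+K(10): 31≡5 → F
G(6)+X(23): 29≡3 → D
A(0)+K(10): 10 → K
H(7)+X(23): 30≡4 → E
M(12)+K(10): 22 → W

RADFMFZTEYFDKEW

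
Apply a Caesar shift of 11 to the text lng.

wyr

l(11): 11+11=22 → w
n(13): 13+11=24 → y
g(6): 6+11=17 → r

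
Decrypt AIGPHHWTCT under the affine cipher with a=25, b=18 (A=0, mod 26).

SKMDLLWZQZ

The inverse of 25 mod 26 is 25, since 25·25=625≡1. Apply D(y)=25·(y−18) mod 26:
A(0): 25·(0−18)=-450≡18 → S
I(8): 25·(8−18)=-250≡10 → K
G(6): 25·(6−18)=-300≡12 → M
P(15): 25·(15−18)=-75≡3 → D
H(7): 25·(7−18)=-275≡11 → L
H(7): 25·(7−18)=-275≡11 → L
W(22): 25·(22−18)=100≡22 → W
T(19): 25·(19−18)=25 → Z
C(2): 25·(2−18)=-400≡16 → Q
T(19): 25·(19−18)=25 → Z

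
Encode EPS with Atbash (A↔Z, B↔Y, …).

E(4) → V(21)
P(15) → K(10)
S(18) → H(7)

VKH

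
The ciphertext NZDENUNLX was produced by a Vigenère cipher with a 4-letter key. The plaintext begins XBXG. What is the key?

QYGY

Subtract each crib letter from the matching ciphertext letter (mod 26):
N(13)−X(23)=-10≡16 → Q
Z(25)−B(1)=24 → Y
D(3)−X(23)=-20≡6 → G
E(4)−G(6)=-2≡24 → Y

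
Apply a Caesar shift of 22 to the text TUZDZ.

PQVZV

T(19): 19+22=41≡15 → P
U(20): 20+22=42≡16 → Q
Z(25): 25+22=47≡21 → V
D(3): 3+22=25 → Z
Z(25): 25+22=47≡21 → V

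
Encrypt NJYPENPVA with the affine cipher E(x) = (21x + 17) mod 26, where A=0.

N(13): 21·13+17=290≡4 → E
J(9): 21·9+17=206≡24 → Y
Y(24): 21·24+17=521≡1 → B
P(15): 21·15+17=332≡20 → U
E(4): 21·4+17=101≡23 → X
N(13): 21·13+17=290≡4 → E
P(15): 21·15+17=332≡20 → U
V(21): 21·21+17=458≡16 → Q
A(0): 21·0+17=17 → R

EYBUXEUQR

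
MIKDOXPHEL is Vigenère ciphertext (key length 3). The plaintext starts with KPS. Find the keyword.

CTS

Subtract each crib letter from the matching ciphertext letter (mod 26):
M(12)−K(10)=2 → C
I(8)−P(15)=-7≡19 → T
K(10)−S(18)=-8≡18 → S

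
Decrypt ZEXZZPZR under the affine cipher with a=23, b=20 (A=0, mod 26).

The inverse of 23 mod 26 is 17, since 23·17=391≡1. Apply D(y)=17·(y−20) mod 26:
Z(25): 17·(25−20)=85≡7 → H
E(4): 17·(4−20)=-272≡14 → O
X(23): 17·(23−20)=51≡25 → Z
Z(25): 17·(25−20)=85≡7 → H
Z(25): 17·(25−20)=85≡7 → H
P(15): 17·(15−20)=-85≡19 → T
Z(25): 17·(25−20)=85≡7 → H
R(17): 17·(17−20)=-51≡1 → B

HOZHHTHB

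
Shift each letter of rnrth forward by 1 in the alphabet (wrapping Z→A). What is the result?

r(17): 17+1=18 → s
n(13): 13+1=14 → o
r(17): 17+1=18 → s
t(19): 19+1=20 → u
h(7): 7+1=8 → i

sosui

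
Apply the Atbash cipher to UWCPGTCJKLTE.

U(20) → F(5)
W(22) → D(3)
C(2) → X(23)
P(15) → K(10)
G(6) → T(19)
T(19) → G(6)
C(2) → X(23)
J(9) → Q(16)
K(10) → P(15)
L(11) → O(14)
T(19) → G(6)
E(4) → V(21)

FDXKTGXQPOGV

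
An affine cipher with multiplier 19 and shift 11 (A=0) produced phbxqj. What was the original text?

The inverse of 19 mod 26 is 11, since 19·11=209≡1. Apply D(y)=11·(y−11) mod 26:
p(15): 11·(15−11)=44≡18 → s
h(7): 11·(7−11)=-44≡8 → i
b(1): 11·(1−11)=-110≡20 → u
x(23): 11·(23−11)=132≡2 → c
q(16): 11·(16−11)=55≡3 → d
j(9): 11·(9−11)=-22≡4 → e

siucde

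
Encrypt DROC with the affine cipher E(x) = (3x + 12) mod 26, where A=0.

D(3): 3·3+12=21 → V
R(17): 3·17+12=63≡11 → L
O(14): 3·14+12=54≡2 → C
C(2): 3·2+12=18 → S

VLCS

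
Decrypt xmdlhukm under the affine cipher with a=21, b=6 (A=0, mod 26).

The inverse of 21 mod 26 is 5, since 21·5=105≡1. Apply D(y)=5·(y−6) mod 26:
x(23): 5·(23−6)=85≡7 → h
m(12): 5·(12−6)=30≡4 → e
d(3): 5·(3−6)=-15≡11 → l
l(11): 5·(11−6)=25 → z
h(7): 5·(7−6)=5 → f
u(20): 5·(20−6)=70≡18 → s
k(10): 5·(10−6)=20 → u
m(12): 5·(12−6)=30≡4 → e

helzfsue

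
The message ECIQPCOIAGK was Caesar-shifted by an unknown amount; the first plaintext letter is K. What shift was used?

20

From the crib: E(4)−K(10)=-6≡20, so the shift is 20.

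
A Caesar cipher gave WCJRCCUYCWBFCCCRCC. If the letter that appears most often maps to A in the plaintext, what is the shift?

2

The most frequent ciphertext letter is C (appears 9 times).
C is position 2; A is position 0.
Shift = 2.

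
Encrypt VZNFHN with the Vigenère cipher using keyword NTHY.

Repeat the key across the message: NTHYNT
V(21)+N(13): 34≡8 → I
Z(25)+T(19): 44≡18 → S
N(13)+H(7): 20 → U
F(5)+Y(24): 29≡3 → D
H(7)+N(13): 20 → U
N(13)+T(19): 32≡6 → G

ISUDUG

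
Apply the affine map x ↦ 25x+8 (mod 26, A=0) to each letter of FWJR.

DMZR

F(5): 25·5+8=133≡3 → D
W(22): 25·22+8=558≡12 → M
J(9): 25·9+8=233≡25 → Z
R(17): 25·17+8=433≡17 → R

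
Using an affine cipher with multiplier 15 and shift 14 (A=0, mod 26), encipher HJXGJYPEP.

PTVATKFWF

H(7): 15·7+14=119≡15 → P
J(9): 15·9+14=149≡19 → T
X(23): 15·23+14=359≡21 → V
G(6): 15·6+14=104≡0 → A
J(9): 15·9+14=149≡19 → T
Y(24): 15·24+14=374≡10 → K
P(15): 15·15+14=239≡5 → F
E(4): 15·4+14=74≡22 → W
P(15): 15·15+14=239≡5 → F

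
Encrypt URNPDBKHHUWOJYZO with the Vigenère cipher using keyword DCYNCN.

Repeat the key across the message: DCYNCNDCYNCNDCYN
U(20)+D(3): 23 → X
R(17)+C(2): 19 → T
N(13)+Y(24): 37≡11 → L
P(15)+N(13): 28≡2 → C
D(3)+C(2): 5 → F
B(1)+N(13): 14 → O
K(10)+D(3): 13 → N
H(7)+C(2): 9 → J
H(7)+Y(24): 31≡5 → F
U(20)+N(13): 33≡7 → H
W(22)+C(2): 24 → Y
O(14)+N(13): 27≡1 → B
J(9)+D(3): 12 → M
Y(24)+C(2): 26≡0 → A
Z(25)+Y(24): 49≡23 → X
O(14)+N(13): 27≡1 → B

XTLCFONJFHYBMAXB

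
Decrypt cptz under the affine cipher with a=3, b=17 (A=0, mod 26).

visu

The inverse of 3 mod 26 is 9, since 3·9=27≡1. Apply D(y)=9·(y−17) mod 26:
c(2): 9·(2−17)=-135≡21 → v
p(15): 9·(15−17)=-18≡8 → i
t(19): 9·(19−17)=18 → s
z(25): 9·(25−17)=72≡20 → u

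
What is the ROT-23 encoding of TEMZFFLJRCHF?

T(19): 19+23=42≡16 → Q
E(4): 4+23=27≡1 → B
M(12): 12+23=35≡9 → J
Z(25): 25+23=48≡22 → W
F(5): 5+23=28≡2 → C
F(5): 5+23=28≡2 → C
L(11): 11+23=34≡8 → I
J(9): 9+23=32≡6 → G
R(17): 17+23=40≡14 → O
C(2): 2+23=25 → Z
H(7): 7+23=30≡4 → E
F(5): 5+23=28≡2 → C

QBJWCCIGOZEC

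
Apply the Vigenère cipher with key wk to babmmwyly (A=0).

xkxwiguvu

Repeat the key across the message: wkwkwkwkw
b(1)+w(22): 23 → x
a(0)+k(10): 10 → k
b(1)+w(22): 23 → x
m(12)+k(10): 22 → w
m(12)+w(22): 34≡8 → i
w(22)+k(10): 32≡6 → g
y(24)+w(22): 46≡20 → u
l(11)+k(10): 21 → v
y(24)+w(22): 46≡20 → u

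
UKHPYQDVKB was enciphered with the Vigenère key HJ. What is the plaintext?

NBAGRHWMDS

Repeat the key across the ciphertext: HJHJHJHJHJ
U(20)−H(7): 13 → N
K(10)−J(9): 1 → B
H(7)−H(7): 0 → A
P(15)−J(9): 6 → G
Y(24)−H(7): 17 → R
Q(16)−J(9): 7 → H
D(3)−H(7): -4≡22 → W
V(21)−J(9): 12 → M
K(10)−H(7): 3 → D
B(1)−J(9): -8≡18 → S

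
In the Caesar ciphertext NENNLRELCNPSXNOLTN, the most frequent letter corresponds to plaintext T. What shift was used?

The most frequent ciphertext letter is N (appears 6 times).
N is position 13; T is position 19.
Shift = -6≡20.

20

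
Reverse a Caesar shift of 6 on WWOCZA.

W(22): 22−6=16 → Q
W(22): 22−6=16 → Q
O(14): 14−6=8 → I
C(2): 2−6=-4≡22 → W
Z(25): 25−6=19 → T
A(0): 0−6=-6≡20 → U

QQIWTU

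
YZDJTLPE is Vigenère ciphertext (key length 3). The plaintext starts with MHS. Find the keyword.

MSL

Subtract each crib letter from the matching ciphertext letter (mod 26):
Y(24)−M(12)=12 → M
Z(25)−H(7)=18 → S
D(3)−S(18)=-15≡11 → L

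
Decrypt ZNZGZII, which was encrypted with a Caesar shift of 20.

FTFMFOO

Z(25): 25−20=5 → F
N(13): 13−20=-7≡19 → T
Z(25): 25−20=5 → F
G(6): 6−20=-14≡12 → M
Z(25): 25−20=5 → F
I(8): 8−20=-12≡14 → O
I(8): 8−20=-12≡14 → O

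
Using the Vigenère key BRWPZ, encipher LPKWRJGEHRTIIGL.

MGGLQKXAWQUZEVK

Repeat the key across the message: BRWPZBRWPZBRWPZ
L(11)+B(1): 12 → M
P(15)+R(17): 32≡6 → G
K(10)+W(22): 32≡6 → G
W(22)+P(15): 37≡11 → L
R(17)+Z(25): 42≡16 → Q
J(9)+B(1): 10 → K
G(6)+R(17): 23 → X
E(4)+W(22): 26≡0 → A
H(7)+P(15): 22 → W
R(17)+Z(25): 42≡16 → Q
T(19)+B(1): 20 → U
I(8)+R(17): 25 → Z
I(8)+W(22): 30≡4 → E
G(6)+P(15): 21 → V
L(11)+Z(25): 36≡10 → K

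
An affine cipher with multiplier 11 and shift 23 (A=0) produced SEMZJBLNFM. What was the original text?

JDZMUYGSWZ

The inverse of 11 mod 26 is 19, since 11·19=209≡1. Apply D(y)=19·(y−23) mod 26:
S(18): 19·(18−23)=-95≡9 → J
E(4): 19·(4−23)=-361≡3 → D
M(12): 19·(12−23)=-209≡25 → Z
Z(25): 19·(25−23)=38≡12 → M
J(9): 19·(9−23)=-266≡20 → U
B(1): 19·(1−23)=-418≡24 → Y
L(11): 19·(11−23)=-228≡6 → G
N(13): 19·(13−23)=-190≡18 → S
F(5): 19·(5−23)=-342≡22 → W
M(12): 19·(12−23)=-209≡25 → Z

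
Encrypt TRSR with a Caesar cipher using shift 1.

T(19): 19+1=20 → U
R(17): 17+1=18 → S
S(18): 18+1=19 → T
R(17): 17+1=18 → S

USTS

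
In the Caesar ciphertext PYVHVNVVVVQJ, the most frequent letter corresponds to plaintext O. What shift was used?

7

The most frequent ciphertext letter is V (appears 6 times).
V is position 21; O is position 14.
Shift = 7.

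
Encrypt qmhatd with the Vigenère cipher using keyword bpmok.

rbtode

Repeat the key across the message: bpmokb
q(16)+b(1): 17 → r
m(12)+p(15): 27≡1 → b
h(7)+m(12): 19 → t
a(0)+o(14): 14 → o
t(19)+k(10): 29≡3 → d
d(3)+b(1): 4 → e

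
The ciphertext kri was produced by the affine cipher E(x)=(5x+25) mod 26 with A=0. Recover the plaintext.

The inverse of 5 mod 26 is 21, since 5·21=105≡1. Apply D(y)=21·(y−25) mod 26:
k(10): 21·(10−25)=-315≡23 → x
r(17): 21·(17−25)=-168≡14 → o
i(8): 21·(8−25)=-357≡7 → h

xoh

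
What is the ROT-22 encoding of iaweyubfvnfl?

i(8): 8+22=30≡4 → e
a(0): 0+22=22 → w
w(22): 22+22=44≡18 → s
e(4): 4+22=26≡0 → a
y(24): 24+22=46≡20 → u
u(20): 20+22=42≡16 → q
b(1): 1+22=23 → x
f(5): 5+22=27≡1 → b
v(21): 21+22=43≡17 → r
n(13): 13+22=35≡9 → j
f(5): 5+22=27≡1 → b
l(11): 11+22=33≡7 → h

ewsauqxbrjbh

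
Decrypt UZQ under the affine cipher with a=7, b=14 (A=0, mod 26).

MJE

The inverse of 7 mod 26 is 15, since 7·15=105≡1. Apply D(y)=15·(y−14) mod 26:
U(20): 15·(20−14)=90≡12 → M
Z(25): 15·(25−14)=165≡9 → J
Q(16): 15·(16−14)=30≡4 → E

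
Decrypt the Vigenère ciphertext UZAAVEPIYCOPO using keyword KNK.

KMQQIUFVOSBFE

Repeat the key across the ciphertext: KNKKNKKNKKNKK
U(20)−K(10): 10 → K
Z(25)−N(13): 12 → M
A(0)−K(10): -10≡16 → Q
A(0)−K(10): -10≡16 → Q
V(21)−N(13): 8 → I
E(4)−K(10): -6≡20 → U
P(15)−K(10): 5 → F
I(8)−N(13): -5≡21 → V
Y(24)−K(10): 14 → O
C(2)−K(10): -8≡18 → S
O(14)−N(13): 1 → B
P(15)−K(10): 5 → F
O(14)−K(10): 4 → E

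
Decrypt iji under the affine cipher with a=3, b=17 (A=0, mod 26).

xgx

The inverse of 3 mod 26 is 9, since 3·9=27≡1. Apply D(y)=9·(y−17) mod 26:
i(8): 9·(8−17)=-81≡23 → x
j(9): 9·(9−17)=-72≡6 → g
i(8): 9·(8−17)=-81≡23 → x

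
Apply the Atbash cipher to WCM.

DXN

W(22) → D(3)
C(2) → X(23)
M(12) → N(13)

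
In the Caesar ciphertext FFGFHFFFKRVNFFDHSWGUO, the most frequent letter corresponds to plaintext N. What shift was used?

18

The most frequent ciphertext letter is F (appears 8 times).
F is position 5; N is position 13.
Shift = -8≡18.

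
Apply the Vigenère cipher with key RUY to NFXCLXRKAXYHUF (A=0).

EZVTFVIEYOSFLZ

Repeat the key across the message: RUYRUYRUYRUYRU
N(13)+R(17): 30≡4 → E
F(5)+U(20): 25 → Z
X(23)+Y(24): 47≡21 → V
C(2)+R(17): 19 → T
L(11)+U(20): 31≡5 → F
X(23)+Y(24): 47≡21 → V
R(17)+R(17): 34≡8 → I
K(10)+U(20): 30≡4 → E
A(0)+Y(24): 24 → Y
X(23)+R(17): 40≡14 → O
Y(24)+U(20): 44≡18 → S
H(7)+Y(24): 31≡5 → F
U(20)+R(17): 37≡11 → L
F(5)+U(20): 25 → Z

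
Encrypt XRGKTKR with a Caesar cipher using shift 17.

OIXBKBI

X(23): 23+17=40≡14 → O
R(17): 17+17=34≡8 → I
G(6): 6+17=23 → X
K(10): 10+17=27≡1 → B
T(19): 19+17=36≡10 → K
K(10): 10+17=27≡1 → B
R(17): 17+17=34≡8 → I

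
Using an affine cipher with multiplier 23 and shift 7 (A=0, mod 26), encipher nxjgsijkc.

n(13): 23·13+7=306≡20 → u
x(23): 23·23+7=536≡16 → q
j(9): 23·9+7=214≡6 → g
g(6): 23·6+7=145≡15 → p
s(18): 23·18+7=421≡5 → f
i(8): 23·8+7=191≡9 → j
j(9): 23·9+7=214≡6 → g
k(10): 23·10+7=237≡3 → d
c(2): 23·2+7=53≡1 → b

uqgpfjgdb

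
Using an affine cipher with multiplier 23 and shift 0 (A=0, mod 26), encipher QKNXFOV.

Q(16): 23·16+0=368≡4 → E
K(10): 23·10+0=230≡22 → W
N(13): 23·13+0=299≡13 → N
X(23): 23·23+0=529≡9 → J
F(5): 23·5+0=115≡11 → L
O(14): 23·14+0=322≡10 → K
V(21): 23·21+0=483≡15 → P

EWNJLKP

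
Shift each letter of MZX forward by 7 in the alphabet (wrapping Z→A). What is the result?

TGE

M(12): 12+7=19 → T
Z(25): 25+7=32≡6 → G
X(23): 23+7=30≡4 → E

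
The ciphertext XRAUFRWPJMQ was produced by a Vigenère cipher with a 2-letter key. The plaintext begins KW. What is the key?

NV

Subtract each crib letter from the matching ciphertext letter (mod 26):
X(23)−K(10)=13 → N
R(17)−W(22)=-5≡21 → V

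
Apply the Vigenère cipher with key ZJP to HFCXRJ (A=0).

Repeat the key across the message: ZJPZJP
H(7)+Z(25): 32≡6 → G
F(5)+J(9): 14 → O
C(2)+P(15): 17 → R
X(23)+Z(25): 48≡22 → W
R(17)+J(9): 26≡0 → A
J(9)+P(15): 24 → Y

GORWAY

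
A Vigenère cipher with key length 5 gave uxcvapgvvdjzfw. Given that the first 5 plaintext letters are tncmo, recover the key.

bkajm

Subtract each crib letter from the matching ciphertext letter (mod 26):
u(20)−t(19)=1 → b
x(23)−n(13)=10 → k
c(2)−c(2)=0 → a
v(21)−m(12)=9 → j
a(0)−o(14)=-14≡12 → m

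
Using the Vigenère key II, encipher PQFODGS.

Repeat the key across the message: IIIIIII
P(15)+I(8): 23 → X
Q(16)+I(8): 24 → Y
F(5)+I(8): 13 → N
O(14)+I(8): 22 → W
D(3)+I(8): 11 → L
G(6)+I(8): 14 → O
S(18)+I(8): 26≡0 → A

XYNWLOA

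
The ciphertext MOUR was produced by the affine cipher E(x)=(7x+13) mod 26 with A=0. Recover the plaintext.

LPBI

The inverse of 7 mod 26 is 15, since 7·15=105≡1. Apply D(y)=15·(y−13) mod 26:
M(12): 15·(12−13)=-15≡11 → L
O(14): 15·(14−13)=15 → P
U(20): 15·(20−13)=105≡1 → B
R(17): 15·(17−13)=60≡8 → I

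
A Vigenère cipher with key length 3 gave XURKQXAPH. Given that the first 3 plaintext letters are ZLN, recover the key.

Subtract each crib letter from the matching ciphertext letter (mod 26):
X(23)−Z(25)=-2≡24 → Y
U(20)−L(11)=9 → J
R(17)−N(13)=4 → E

YJE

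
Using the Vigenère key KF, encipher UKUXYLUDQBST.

Repeat the key across the message: KFKFKFKFKFKF
U(20)+K(10): 30≡4 → E
K(10)+F(5): 15 → P
U(20)+K(10): 30≡4 → E
X(23)+F(5): 28≡2 → C
Y(24)+K(10): 34≡8 → I
L(11)+F(5): 16 → Q
U(20)+K(10): 30≡4 → E
D(3)+F(5): 8 → I
Q(16)+K(10): 26≡0 → A
B(1)+F(5): 6 → G
S(18)+K(10): 28≡2 → C
T(19)+F(5): 24 → Y

EPECIQEIAGCY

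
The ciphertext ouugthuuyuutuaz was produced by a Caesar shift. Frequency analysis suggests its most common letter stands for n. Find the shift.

7

The most frequent ciphertext letter is u (appears 7 times).
u is position 20; n is position 13.
Shift = 7.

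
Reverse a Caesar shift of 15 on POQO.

P(15): 15−15=0 → A
O(14): 14−15=-1≡25 → Z
Q(16): 16−15=1 → B
O(14): 14−15=-1≡25 → Z

AZBZ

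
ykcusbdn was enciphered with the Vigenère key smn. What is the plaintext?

Repeat the key across the ciphertext: smnsmnsm
y(24)−s(18): 6 → g
k(10)−m(12): -2≡24 → y
c(2)−n(13): -11≡15 → p
u(20)−s(18): 2 → c
s(18)−m(12): 6 → g
b(1)−n(13): -12≡14 → o
d(3)−s(18): -15≡11 → l
n(13)−m(12): 1 → b

gypcgolb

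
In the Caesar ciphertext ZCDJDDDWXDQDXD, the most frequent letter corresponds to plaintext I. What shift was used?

21

The most frequent ciphertext letter is D (appears 7 times).
D is position 3; I is position 8.
Shift = -5≡21.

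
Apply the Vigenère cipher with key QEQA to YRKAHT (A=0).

Repeat the key across the message: QEQAQE
Y(24)+Q(16): 40≡14 → O
R(17)+E(4): 21 → V
K(10)+Q(16): 26≡0 → A
A(0)+A(0): 0 → A
H(7)+Q(16): 23 → X
T(19)+E(4): 23 → X

OVAAXX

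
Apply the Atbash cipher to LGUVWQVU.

L(11) → O(14)
G(6) → T(19)
U(20) → F(5)
V(21) → E(4)
W(22) → D(3)
Q(16) → J(9)
V(21) → E(4)
U(20) → F(5)

OTFEDJEF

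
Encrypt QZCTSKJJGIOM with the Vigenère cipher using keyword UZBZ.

KYDSMJKIAHPL

Repeat the key across the message: UZBZUZBZUZBZ
Q(16)+U(20): 36≡10 → K
Z(25)+Z(25): 50≡24 → Y
C(2)+B(1): 3 → D
T(19)+Z(25): 44≡18 → S
S(18)+U(20): 38≡12 → M
K(10)+Z(25): 35≡9 → J
J(9)+B(1): 10 → K
J(9)+Z(25): 34≡8 → I
G(6)+U(20): 26≡0 → A
I(8)+Z(25): 33≡7 → H
O(14)+B(1): 15 → P
M(12)+Z(25): 37≡11 → L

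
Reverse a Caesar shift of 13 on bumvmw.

b(1): 1−13=-12≡14 → o
u(20): 20−13=7 → h
m(12): 12−13=-1≡25 → z
v(21): 21−13=8 → i
m(12): 12−13=-1≡25 → z
w(22): 22−13=9 → j

ohzizj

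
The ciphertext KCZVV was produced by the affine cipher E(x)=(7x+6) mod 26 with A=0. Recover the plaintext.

The inverse of 7 mod 26 is 15, since 7·15=105≡1. Apply D(y)=15·(y−6) mod 26:
K(10): 15·(10−6)=60≡8 → I
C(2): 15·(2−6)=-60≡18 → S
Z(25): 15·(25−6)=285≡25 → Z
V(21): 15·(21−6)=225≡17 → R
V(21): 15·(21−6)=225≡17 → R

ISZRR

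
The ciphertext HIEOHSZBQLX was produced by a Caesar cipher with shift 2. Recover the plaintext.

FGCMFQXZOJV

H(7): 7−2=5 → F
I(8): 8−2=6 → G
E(4): 4−2=2 → C
O(14): 14−2=12 → M
H(7): 7−2=5 → F
S(18): 18−2=16 → Q
Z(25): 25−2=23 → X
B(1): 1−2=-1≡25 → Z
Q(16): 16−2=14 → O
L(11): 11−2=9 → J
X(23): 23−2=21 → V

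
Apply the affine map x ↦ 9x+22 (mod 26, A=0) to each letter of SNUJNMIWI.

S(18): 9·18+22=184≡2 → C
N(13): 9·13+22=139≡9 → J
U(20): 9·20+22=202≡20 → U
J(9): 9·9+22=103≡25 → Z
N(13): 9·13+22=139≡9 → J
M(12): 9·12+22=130≡0 → A
I(8): 9·8+22=94≡16 → Q
W(22): 9·22+22=220≡12 → M
I(8): 9·8+22=94≡16 → Q

CJUZJAQMQ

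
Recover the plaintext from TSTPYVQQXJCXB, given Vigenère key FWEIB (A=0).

OWPHXQUMPIXBX

Repeat the key across the ciphertext: FWEIBFWEIBFWE
T(19)−F(5): 14 → O
S(18)−W(22): -4≡22 → W
T(19)−E(4): 15 → P
P(15)−I(8): 7 → H
Y(24)−B(1): 23 → X
V(21)−F(5): 16 → Q
Q(16)−W(22): -6≡20 → U
Q(16)−E(4): 12 → M
X(23)−I(8): 15 → P
J(9)−B(1): 8 → I
C(2)−F(5): -3≡23 → X
X(23)−W(22): 1 → B
B(1)−E(4): -3≡23 → X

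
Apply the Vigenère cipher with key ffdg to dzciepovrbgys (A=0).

Repeat the key across the message: ffdgffdgffdgf
d(3)+f(5): 8 → i
z(25)+f(5): 30≡4 → e
c(2)+d(3): 5 → f
i(8)+g(6): 14 → o
e(4)+f(5): 9 → j
p(15)+f(5): 20 → u
o(14)+d(3): 17 → r
v(21)+g(6): 27≡1 → b
r(17)+f(5): 22 → w
b(1)+f(5): 6 → g
g(6)+d(3): 9 → j
y(24)+g(6): 30≡4 → e
s(18)+f(5): 23 → x

iefojurbwgjex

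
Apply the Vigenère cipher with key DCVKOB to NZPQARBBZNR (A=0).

QBKAOSEDUXF

Repeat the key across the message: DCVKOBDCVKO
N(13)+D(3): 16 → Q
Z(25)+C(2): 27≡1 → B
P(15)+V(21): 36≡10 → K
Q(16)+K(10): 26≡0 → A
A(0)+O(14): 14 → O
R(17)+B(1): 18 → S
B(1)+D(3): 4 → E
B(1)+C(2): 3 → D
Z(25)+V(21): 46≡20 → U
N(13)+K(10): 23 → X
R(17)+O(14): 31≡5 → F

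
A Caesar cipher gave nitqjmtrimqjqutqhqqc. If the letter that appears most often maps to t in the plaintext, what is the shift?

23

The most frequent ciphertext letter is q (appears 6 times).
q is position 16; t is position 19.
Shift = -3≡23.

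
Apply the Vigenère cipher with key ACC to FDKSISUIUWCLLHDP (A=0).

Repeat the key across the message: ACCACCACCACCACCA
F(5)+A(0): 5 → F
D(3)+C(2): 5 → F
K(10)+C(2): 12 → M
S(18)+A(0): 18 → S
I(8)+C(2): 10 → K
S(18)+C(2): 20 → U
U(20)+A(0): 20 → U
I(8)+C(2): 10 → K
U(20)+C(2): 22 → W
W(22)+A(0): 22 → W
C(2)+C(2): 4 → E
L(11)+C(2): 13 → N
L(11)+A(0): 11 → L
H(7)+C(2): 9 → J
D(3)+C(2): 5 → F
P(15)+A(0): 15 → P

FFMSKUUKWWENLJFP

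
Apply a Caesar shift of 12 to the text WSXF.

IEJR

W(22): 22+12=34≡8 → I
S(18): 18+12=30≡4 → E
X(23): 23+12=35≡9 → J
F(5): 5+12=17 → R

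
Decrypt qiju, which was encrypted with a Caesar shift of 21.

q(16): 16−21=-5≡21 → v
i(8): 8−21=-13≡13 → n
j(9): 9−21=-12≡14 → o
u(20): 20−21=-1≡25 → z

vnoz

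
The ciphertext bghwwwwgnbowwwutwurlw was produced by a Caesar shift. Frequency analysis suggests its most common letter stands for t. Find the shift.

The most frequent ciphertext letter is w (appears 9 times).
w is position 22; t is position 19.
Shift = 3.

3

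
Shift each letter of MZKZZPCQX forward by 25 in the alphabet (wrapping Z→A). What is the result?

M(12): 12+25=37≡11 → L
Z(25): 25+25=50≡24 → Y
K(10): 10+25=35≡9 → J
Z(25): 25+25=50≡24 → Y
Z(25): 25+25=50≡24 → Y
P(15): 15+25=40≡14 → O
C(2): 2+25=27≡1 → B
Q(16): 16+25=41≡15 → P
X(23): 23+25=48≡22 → W

LYJYYOBPW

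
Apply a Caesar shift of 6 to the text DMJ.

JSP

D(3): 3+6=9 → J
M(12): 12+6=18 → S
J(9): 9+6=15 → P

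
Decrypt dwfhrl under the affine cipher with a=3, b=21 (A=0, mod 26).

ujmeqo

The inverse of 3 mod 26 is 9, since 3·9=27≡1. Apply D(y)=9·(y−21) mod 26:
d(3): 9·(3−21)=-162≡20 → u
w(22): 9·(22−21)=9 → j
f(5): 9·(5−21)=-144≡12 → m
h(7): 9·(7−21)=-126≡4 → e
r(17): 9·(17−21)=-36≡16 → q
l(11): 9·(11−21)=-90≡14 → o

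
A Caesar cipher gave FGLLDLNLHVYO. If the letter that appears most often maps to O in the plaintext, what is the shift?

The most frequent ciphertext letter is L (appears 4 times).
L is position 11; O is position 14.
Shift = -3≡23.

23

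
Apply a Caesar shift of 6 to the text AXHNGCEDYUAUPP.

GDNTMIKJEAGAVV

A(0): 0+6=6 → G
X(23): 23+6=29≡3 → D
H(7): 7+6=13 → N
N(13): 13+6=19 → T
G(6): 6+6=12 → M
C(2): 2+6=8 → I
E(4): 4+6=10 → K
D(3): 3+6=9 → J
Y(24): 24+6=30≡4 → E
U(20): 20+6=26≡0 → A
A(0): 0+6=6 → G
U(20): 20+6=26≡0 → A
P(15): 15+6=21 → V
P(15): 15+6=21 → V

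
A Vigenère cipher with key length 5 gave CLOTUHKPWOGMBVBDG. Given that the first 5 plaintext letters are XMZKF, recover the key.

FZPJP

Subtract each crib letter from the matching ciphertext letter (mod 26):
C(2)−X(23)=-21≡5 → F
L(11)−M(12)=-1≡25 → Z
O(14)−Z(25)=-11≡15 → P
T(19)−K(10)=9 → J
U(20)−F(5)=15 → P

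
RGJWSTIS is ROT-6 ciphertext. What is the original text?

R(17): 17−6=11 → L
G(6): 6−6=0 → A
J(9): 9−6=3 → D
W(22): 22−6=16 → Q
S(18): 18−6=12 → M
T(19): 19−6=13 → N
I(8): 8−6=2 → C
S(18): 18−6=12 → M

LADQMNCM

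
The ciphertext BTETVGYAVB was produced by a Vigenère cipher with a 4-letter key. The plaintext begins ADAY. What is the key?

Subtract each crib letter from the matching ciphertext letter (mod 26):
B(1)−A(0)=1 → B
T(19)−D(3)=16 → Q
E(4)−A(0)=4 → E
T(19)−Y(24)=-5≡21 → V

BQEV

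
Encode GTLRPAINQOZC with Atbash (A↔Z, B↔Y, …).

G(6) → T(19)
T(19) → G(6)
L(11) → O(14)
R(17) → I(8)
P(15) → K(10)
A(0) → Z(25)
I(8) → R(17)
N(13) → M(12)
Q(16) → J(9)
O(14) → L(11)
Z(25) → A(0)
C(2) → X(23)

TGOIKZRMJLAX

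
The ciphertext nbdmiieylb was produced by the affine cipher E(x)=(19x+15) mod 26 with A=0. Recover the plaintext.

ecytbbjvic

The inverse of 19 mod 26 is 11, since 19·11=209≡1. Apply D(y)=11·(y−15) mod 26:
n(13): 11·(13−15)=-22≡4 → e
b(1): 11·(1−15)=-154≡2 → c
d(3): 11·(3−15)=-132≡24 → y
m(12): 11·(12−15)=-33≡19 → t
i(8): 11·(8−15)=-77≡1 → b
i(8): 11·(8−15)=-77≡1 → b
e(4): 11·(4−15)=-121≡9 → j
y(24): 11·(24−15)=99≡21 → v
l(11): 11·(11−15)=-44≡8 → i
b(1): 11·(1−15)=-154≡2 → c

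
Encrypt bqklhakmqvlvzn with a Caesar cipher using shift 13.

b(1): 1+13=14 → o
q(16): 16+13=29≡3 → d
k(10): 10+13=23 → x
l(11): 11+13=24 → y
h(7): 7+13=20 → u
a(0): 0+13=13 → n
k(10): 10+13=23 → x
m(12): 12+13=25 → z
q(16): 16+13=29≡3 → d
v(21): 21+13=34≡8 → i
l(11): 11+13=24 → y
v(21): 21+13=34≡8 → i
z(25): 25+13=38≡12 → m
n(13): 13+13=26≡0 → a

odxyunxzdiyima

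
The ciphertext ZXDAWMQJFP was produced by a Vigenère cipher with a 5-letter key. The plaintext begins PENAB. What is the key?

Subtract each crib letter from the matching ciphertext letter (mod 26):
Z(25)−P(15)=10 → K
X(23)−E(4)=19 → T
D(3)−N(13)=-10≡16 → Q
A(0)−A(0)=0 → A
W(22)−B(1)=21 → V

KTQAV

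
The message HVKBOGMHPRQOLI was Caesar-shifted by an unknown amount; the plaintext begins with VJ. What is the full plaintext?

From the crib: H(7)−V(21)=-14≡12, so the shift is 12.
Subtract 12 from each ciphertext letter:
H(7): 7−12=-5≡21 → V
V(21): 21−12=9 → J
K(10): 10−12=-2≡24 → Y
B(1): 1−12=-11≡15 → P
O(14): 14−12=2 → C
G(6): 6−12=-6≡20 → U
M(12): 12−12=0 → A
H(7): 7−12=-5≡21 → V
P(15): 15−12=3 → D
R(17): 17−12=5 → F
Q(16): 16−12=4 → E
O(14): 14−12=2 → C
L(11): 11−12=-1≡25 → Z
I(8): 8−12=-4≡22 → W

VJYPCUAVDFECZW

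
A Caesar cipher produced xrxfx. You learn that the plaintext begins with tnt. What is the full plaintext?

tntbt

From the crib: x(23)−t(19)=4, so the shift is 4.
Subtract 4 from each ciphertext letter:
x(23): 23−4=19 → t
r(17): 17−4=13 → n
x(23): 23−4=19 → t
f(5): 5−4=1 → b
x(23): 23−4=19 → t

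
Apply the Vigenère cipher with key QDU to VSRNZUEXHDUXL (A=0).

LVLDCOUABTXRB

Repeat the key across the message: QDUQDUQDUQDUQ
V(21)+Q(16): 37≡11 → L
S(18)+D(3): 21 → V
R(17)+U(20): 37≡11 → L
N(13)+Q(16): 29≡3 → D
Z(25)+D(3): 28≡2 → C
U(20)+U(20): 40≡14 → O
E(4)+Q(16): 20 → U
X(23)+D(3): 26≡0 → A
H(7)+U(20): 27≡1 → B
D(3)+Q(16): 19 → T
U(20)+D(3): 23 → X
X(23)+U(20): 43≡17 → R
L(11)+Q(16): 27≡1 → B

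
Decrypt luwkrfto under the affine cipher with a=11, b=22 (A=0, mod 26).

zoagjpve

The inverse of 11 mod 26 is 19, since 11·19=209≡1. Apply D(y)=19·(y−22) mod 26:
l(11): 19·(11−22)=-209≡25 → z
u(20): 19·(20−22)=-38≡14 → o
w(22): 19·(22−22)=0 → a
k(10): 19·(10−22)=-228≡6 → g
r(17): 19·(17−22)=-95≡9 → j
f(5): 19·(5−22)=-323≡15 → p
t(19): 19·(19−22)=-57≡21 → v
o(14): 19·(14−22)=-152≡4 → e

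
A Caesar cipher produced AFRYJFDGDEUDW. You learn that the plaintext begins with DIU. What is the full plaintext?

DIUBMIGJGHXGZ

From the crib: A(0)−D(3)=-3≡23, so the shift is 23.
Subtract 23 from each ciphertext letter:
A(0): 0−23=-23≡3 → D
F(5): 5−23=-18≡8 → I
R(17): 17−23=-6≡20 → U
Y(24): 24−23=1 → B
J(9): 9−23=-14≡12 → M
F(5): 5−23=-18≡8 → I
D(3): 3−23=-20≡6 → G
G(6): 6−23=-17≡9 → J
D(3): 3−23=-20≡6 → G
E(4): 4−23=-19≡7 → H
U(20): 20−23=-3≡23 → X
D(3): 3−23=-20≡6 → G
W(22): 22−23=-1≡25 → Z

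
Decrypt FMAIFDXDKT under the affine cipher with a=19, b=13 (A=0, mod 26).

QPNXQUGUTO

The inverse of 19 mod 26 is 11, since 19·11=209≡1. Apply D(y)=11·(y−13) mod 26:
F(5): 11·(5−13)=-88≡16 → Q
M(12): 11·(12−13)=-11≡15 → P
A(0): 11·(0−13)=-143≡13 → N
I(8): 11·(8−13)=-55≡23 → X
F(5): 11·(5−13)=-88≡16 → Q
D(3): 11·(3−13)=-110≡20 → U
X(23): 11·(23−13)=110≡6 → G
D(3): 11·(3−13)=-110≡20 → U
K(10): 11·(10−13)=-33≡19 → T
T(19): 11·(19−13)=66≡14 → O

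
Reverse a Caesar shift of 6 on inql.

i(8): 8−6=2 → c
n(13): 13−6=7 → h
q(16): 16−6=10 → k
l(11): 11−6=5 → f

chkf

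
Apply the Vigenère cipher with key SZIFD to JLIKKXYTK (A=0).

BKQPNPXBP

Repeat the key across the message: SZIFDSZIF
J(9)+S(18): 27≡1 → B
L(11)+Z(25): 36≡10 → K
I(8)+I(8): 16 → Q
K(10)+F(5): 15 → P
K(10)+D(3): 13 → N
X(23)+S(18): 41≡15 → P
Y(24)+Z(25): 49≡23 → X
T(19)+I(8): 27≡1 → B
K(10)+F(5): 15 → P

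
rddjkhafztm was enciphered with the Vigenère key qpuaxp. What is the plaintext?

bojjnskqftp

Repeat the key across the ciphertext: qpuaxpqpuax
r(17)−q(16): 1 → b
d(3)−p(15): -12≡14 → o
d(3)−u(20): -17≡9 → j
j(9)−a(0): 9 → j
k(10)−x(23): -13≡13 → n
h(7)−p(15): -8≡18 → s
a(0)−q(16): -16≡10 → k
f(5)−p(15): -10≡16 → q
z(25)−u(20): 5 → f
t(19)−a(0): 19 → t
m(12)−x(23): -11≡15 → p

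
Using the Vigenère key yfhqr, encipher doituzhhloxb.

btpjlxmobfvg

Repeat the key across the message: yfhqryfhqryf
d(3)+y(24): 27≡1 → b
o(14)+f(5): 19 → t
i(8)+h(7): 15 → p
t(19)+q(16): 35≡9 → j
u(20)+r(17): 37≡11 → l
z(25)+y(24): 49≡23 → x
h(7)+f(5): 12 → m
h(7)+h(7): 14 → o
l(11)+q(16): 27≡1 → b
o(14)+r(17): 31≡5 → f
x(23)+y(24): 47≡21 → v
b(1)+f(5): 6 → g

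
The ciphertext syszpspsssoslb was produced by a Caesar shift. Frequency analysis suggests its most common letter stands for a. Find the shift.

The most frequent ciphertext letter is s (appears 7 times).
s is position 18; a is position 0.
Shift = 18.

18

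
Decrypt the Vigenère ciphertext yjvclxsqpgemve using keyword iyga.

qlpcdzmqhiymng

Repeat the key across the ciphertext: iygaiygaiygaiy
y(24)−i(8): 16 → q
j(9)−y(24): -15≡11 → l
v(21)−g(6): 15 → p
c(2)−a(0): 2 → c
l(11)−i(8): 3 → d
x(23)−y(24): -1≡25 → z
s(18)−g(6): 12 → m
q(16)−a(0): 16 → q
p(15)−i(8): 7 → h
g(6)−y(24): -18≡8 → i
e(4)−g(6): -2≡24 → y
m(12)−a(0): 12 → m
v(21)−i(8): 13 → n
e(4)−y(24): -20≡6 → g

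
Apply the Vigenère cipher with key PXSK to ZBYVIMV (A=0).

OYQFXJN

Repeat the key across the message: PXSKPXS
Z(25)+P(15): 40≡14 → O
B(1)+X(23): 24 → Y
Y(24)+S(18): 42≡16 → Q
V(21)+K(10): 31≡5 → F
I(8)+P(15): 23 → X
M(12)+X(23): 35≡9 → J
V(21)+S(18): 39≡13 → N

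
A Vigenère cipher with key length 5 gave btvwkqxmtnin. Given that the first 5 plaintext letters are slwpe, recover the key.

Subtract each crib letter from the matching ciphertext letter (mod 26):
b(1)−s(18)=-17≡9 → j
t(19)−l(11)=8 → i
v(21)−w(22)=-1≡25 → z
w(22)−p(15)=7 → h
k(10)−e(4)=6 → g

jizhg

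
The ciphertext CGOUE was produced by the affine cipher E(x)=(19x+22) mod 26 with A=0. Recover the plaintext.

The inverse of 19 mod 26 is 11, since 19·11=209≡1. Apply D(y)=11·(y−22) mod 26:
C(2): 11·(2−22)=-220≡14 → O
G(6): 11·(6−22)=-176≡6 → G
O(14): 11·(14−22)=-88≡16 → Q
U(20): 11·(20−22)=-22≡4 → E
E(4): 11·(4−22)=-198≡10 → K

OGQEK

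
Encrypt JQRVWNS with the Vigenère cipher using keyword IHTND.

RXKIZVZ

Repeat the key across the message: IHTNDIH
J(9)+I(8): 17 → R
Q(16)+H(7): 23 → X
R(17)+T(19): 36≡10 → K
V(21)+N(13): 34≡8 → I
W(22)+D(3): 25 → Z
N(13)+I(8): 21 → V
S(18)+H(7): 25 → Z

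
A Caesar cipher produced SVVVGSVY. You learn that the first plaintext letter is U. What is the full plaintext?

UXXXIUXA

From the crib: S(18)−U(20)=-2≡24, so the shift is 24.
Subtract 24 from each ciphertext letter:
S(18): 18−24=-6≡20 → U
V(21): 21−24=-3≡23 → X
V(21): 21−24=-3≡23 → X
V(21): 21−24=-3≡23 → X
G(6): 6−24=-18≡8 → I
S(18): 18−24=-6≡20 → U
V(21): 21−24=-3≡23 → X
Y(24): 24−24=0 → A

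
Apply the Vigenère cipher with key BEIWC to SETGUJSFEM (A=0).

TIBCWKWNAO

Repeat the key across the message: BEIWCBEIWC
S(18)+B(1): 19 → T
E(4)+E(4): 8 → I
T(19)+I(8): 27≡1 → B
G(6)+W(22): 28≡2 → C
U(20)+C(2): 22 → W
J(9)+B(1): 10 → K
S(18)+E(4): 22 → W
F(5)+I(8): 13 → N
E(4)+W(22): 26≡0 → A
M(12)+C(2): 14 → O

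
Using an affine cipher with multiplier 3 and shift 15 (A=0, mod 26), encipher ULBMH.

U(20): 3·20+15=75≡23 → X
L(11): 3·11+15=48≡22 → W
B(1): 3·1+15=18 → S
M(12): 3·12+15=51≡25 → Z
H(7): 3·7+15=36≡10 → K

XWSZK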